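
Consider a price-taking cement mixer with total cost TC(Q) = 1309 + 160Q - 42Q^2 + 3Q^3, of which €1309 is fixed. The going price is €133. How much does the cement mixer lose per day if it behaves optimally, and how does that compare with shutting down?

AVC = 160 - 42Q + 3Q^2; min AVC = €13 at Q = 7. Since P = €133 ≥ min AVC, the firm produces.
With MC = 160 - 84Q + 9Q^2, P = MC on the upward-sloping part at Q* = 9.
TR = 133·9 = 1197. TC = 1309 + 225 = 1534. Profit = 1197 − 1534 = -€337.
Shutting down would mean losing the fixed cost of €1309, so operating at a loss of €337 is better by €972.

Profit = -€337 at Q = 9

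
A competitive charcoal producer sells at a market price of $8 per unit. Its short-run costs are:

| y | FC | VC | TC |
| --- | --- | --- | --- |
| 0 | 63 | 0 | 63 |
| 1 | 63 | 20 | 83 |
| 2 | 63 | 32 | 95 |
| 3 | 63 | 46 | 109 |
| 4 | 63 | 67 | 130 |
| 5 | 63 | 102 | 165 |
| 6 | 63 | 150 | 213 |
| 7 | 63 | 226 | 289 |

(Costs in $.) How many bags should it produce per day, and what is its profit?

Compute π = P·y − TC at each output: y=0: -63; y=1: -75; y=2: -79; y=3: -85; y=4: -98; y=5: -125; y=6: -165; y=7: -233.
Profit is highest at y = 0. Equivalently, the lowest AVC in the table is 46/3 ≈ $15.33 at y = 3, and P = $8 falls below it — price never covers variable cost, so the firm shuts down and loses only its fixed cost.

y = 0 (shut down); profit = -$63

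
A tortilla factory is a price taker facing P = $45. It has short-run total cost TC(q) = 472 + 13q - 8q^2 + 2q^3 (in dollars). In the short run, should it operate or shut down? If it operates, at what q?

From TC, MC = TC'(q) = 13 - 16q + 6q^2 and AVC = VC/q = 13 - 8q + 2q^2.
The AVC parabola has its vertex at q = 8/4 = 2, where AVC = 13 - 8·2 + 2·2^2 = $5.
Because $45 ≥ $5, revenue can cover variable cost; the firm operates.
Set P = MC: 45 = 13 - 16q + 6q^2 → -32 - 16q + 6q^2 = 0. The roots are q = -4/3 and q = 4; the profit-maximizing output is on the rising part of MC, so q* = 4.
Check: AVC at q = 4 is $13 ≤ P, so revenue covers variable cost.
Profit = P·q − TC = 45·4 − 524 = -$344, a loss, but smaller than the $472 fixed cost the firm would lose by shutting down.

Produce at q = 4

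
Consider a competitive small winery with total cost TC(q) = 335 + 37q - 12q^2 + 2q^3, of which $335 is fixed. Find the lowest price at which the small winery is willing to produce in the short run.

The shutdown price is the minimum of AVC. VC = 37q - 12q^2 + 2q^3, so AVC = 37 - 12q + 2q^2.
dAVC/dq = -12 + 4q = 0 gives q = 3. min AVC = 37 - 12·3 + 2·3^2 = 19.
For P < $19 the firm produces nothing.

$19 per unit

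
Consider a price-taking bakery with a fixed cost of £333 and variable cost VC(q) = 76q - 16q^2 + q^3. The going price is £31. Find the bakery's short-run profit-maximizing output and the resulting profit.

AVC = 76 - 16q + q^2 has its minimum £12 at q = 8; price £31 clears that bar, so the firm operates.
MC = 76 - 32q + 3q^2. Setting P = MC and taking the root on the rising branch gives q* = 9.
TR = 31·9 = 279. TC = 333 + 117 = 450. Profit = 279 − 450 = -£171.
By producing, the firm covers all variable cost plus £162 of fixed cost; shutting down would lose the full £333.

Profit = -£171 at q = 9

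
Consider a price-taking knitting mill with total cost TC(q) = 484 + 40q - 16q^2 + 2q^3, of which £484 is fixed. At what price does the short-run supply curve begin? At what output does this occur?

The firm shuts down when price falls below the minimum of average variable cost. AVC = VC/q = 40 - 16q + 2q^2.
At the minimum of AVC, MC = AVC. MC = 40 - 32q + 6q^2; setting MC = AVC gives 4q^2 - 16q = 0, so q = 4. min AVC = 8.
The firm shuts down for any P below £8.

£8 per unit, at q = 4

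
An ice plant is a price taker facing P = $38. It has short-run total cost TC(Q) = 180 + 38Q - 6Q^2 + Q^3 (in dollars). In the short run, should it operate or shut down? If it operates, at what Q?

From TC, MC = TC'(Q) = 38 - 12Q + 3Q^2 and AVC = VC/Q = 38 - 6Q + Q^2.
The AVC parabola has its vertex at Q = 6/2 = 3, where AVC = 38 - 6·3 + 3^2 = $29.
Since P = $38 ≥ min AVC = $29, price covers variable cost and the firm should produce.
Set P = MC: 38 = 38 - 12Q + 3Q^2 → -12Q + 3Q^2 = 0. The roots are Q = 0 and Q = 4; the profit-maximizing output is on the rising part of MC, so Q* = 4.
Check: AVC at Q = 4 is $30 ≤ P, so revenue covers variable cost.
Profit = P·Q − TC = 38·4 − 300 = -$148, a loss, but smaller than the $180 fixed cost the firm would lose by shutting down.

Produce at Q = 4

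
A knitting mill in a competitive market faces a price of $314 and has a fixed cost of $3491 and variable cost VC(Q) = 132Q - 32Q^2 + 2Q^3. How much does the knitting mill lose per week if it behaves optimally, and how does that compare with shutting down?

AVC = 132 - 32Q + 2Q^2; min AVC = $4 at Q = 8. Since P = $314 ≥ min AVC, the firm produces.
With MC = 132 - 64Q + 6Q^2, P = MC on the upward-sloping part at Q* = 13.
TR = 314·13 = 4082. TC = 3491 + 702 = 4193. Profit = 4082 − 4193 = -$111.
That loss of $111 beats the $3491 the firm would lose by shutting down; producing recovers $3380 of fixed cost.

Profit = -$111 at Q = 13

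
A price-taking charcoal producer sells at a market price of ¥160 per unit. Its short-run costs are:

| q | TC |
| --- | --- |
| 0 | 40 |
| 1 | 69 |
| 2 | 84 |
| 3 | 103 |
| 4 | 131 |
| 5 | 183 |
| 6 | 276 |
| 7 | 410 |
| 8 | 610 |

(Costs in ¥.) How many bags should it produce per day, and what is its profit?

q = 7; profit = ¥710

Profit at each row (π = 160q − TC): q=0: -40; q=1: 91; q=2: 236; q=3: 377; q=4: 509; q=5: 617; q=6: 684; q=7: 710; q=8: 670.
Profit is maximized at q = 7. AVC there is 370/7 = ¥52.86 ≤ P, so producing beats shutting down (which would give -¥40).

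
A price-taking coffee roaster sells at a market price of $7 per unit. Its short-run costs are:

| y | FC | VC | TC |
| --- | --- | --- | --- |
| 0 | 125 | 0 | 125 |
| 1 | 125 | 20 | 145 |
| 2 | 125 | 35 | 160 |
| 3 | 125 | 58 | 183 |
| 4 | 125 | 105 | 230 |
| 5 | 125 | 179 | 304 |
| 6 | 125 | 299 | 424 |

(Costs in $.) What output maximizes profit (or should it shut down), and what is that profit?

Profit at each row (π = 7y − TC): y=0: -125; y=1: -138; y=2: -146; y=3: -162; y=4: -202; y=5: -269; y=6: -382.
Profit is highest at y = 0. Equivalently, the lowest AVC in the table is 35/2 ≈ $17.50 at y = 2, and P = $7 falls below it — price never covers variable cost, so the firm shuts down and loses only its fixed cost.

y = 0 (shut down); profit = -$125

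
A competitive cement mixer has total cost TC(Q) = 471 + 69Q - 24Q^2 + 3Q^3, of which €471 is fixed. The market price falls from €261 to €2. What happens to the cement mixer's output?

MC = 69 - 48Q + 9Q^2; the shutdown threshold is min AVC = €21 (at Q = 4).
With P = €261 above the shutdown price, P = MC gives Q = 8.
At P = €2 < min AVC = €21, price no longer covers variable cost at any output, so the firm shuts down: Q = 0.

Output falls from 8 to 0 (the firm shuts down)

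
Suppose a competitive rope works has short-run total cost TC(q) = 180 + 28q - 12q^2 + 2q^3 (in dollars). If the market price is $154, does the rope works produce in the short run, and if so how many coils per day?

Produce at q = 7

From TC, MC = TC'(q) = 28 - 24q + 6q^2 and AVC = VC/q = 28 - 12q + 2q^2.
AVC is minimized where dAVC/dq = -12 + 4q = 0, at q = 3; min AVC = 28 - 12·3 + 2·3^2 = $10.
Because $154 ≥ $10, revenue can cover variable cost; the firm operates.
Set P = MC: 154 = 28 - 24q + 6q^2 → -126 - 24q + 6q^2 = 0. The roots are q = -3 and q = 7; the profit-maximizing output is on the rising part of MC, so q* = 7.
Check: AVC at q = 7 is $42 ≤ P, so revenue covers variable cost.
Profit = P·q − TC = 154·7 − 474 = $604.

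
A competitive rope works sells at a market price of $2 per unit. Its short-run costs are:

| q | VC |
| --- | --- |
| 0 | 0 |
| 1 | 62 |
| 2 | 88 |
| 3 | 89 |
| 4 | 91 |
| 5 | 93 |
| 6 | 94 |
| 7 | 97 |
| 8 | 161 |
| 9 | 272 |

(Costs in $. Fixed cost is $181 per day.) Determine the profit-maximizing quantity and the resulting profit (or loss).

q = 0 (shut down); profit = -$181

Tabulate TR − TC: q=0: -181; q=1: -241; q=2: -265; q=3: -264; q=4: -264; q=5: -264; q=6: -263; q=7: -264; q=8: -326; q=9: -435.
Profit is highest at q = 0. Equivalently, the lowest AVC in the table is 97/7 ≈ $13.86 at q = 7, and P = $2 falls below it — price never covers variable cost, so the firm shuts down and loses only its fixed cost.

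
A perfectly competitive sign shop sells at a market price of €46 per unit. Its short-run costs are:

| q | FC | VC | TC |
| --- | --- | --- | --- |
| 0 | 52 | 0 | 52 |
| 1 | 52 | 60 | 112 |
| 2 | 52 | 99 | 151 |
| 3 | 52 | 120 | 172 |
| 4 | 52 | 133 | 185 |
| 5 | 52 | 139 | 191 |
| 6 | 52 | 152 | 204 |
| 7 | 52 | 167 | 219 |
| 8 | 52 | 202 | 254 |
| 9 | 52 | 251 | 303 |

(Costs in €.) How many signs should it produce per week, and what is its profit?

q = 8; profit = €114

Profit at each row (π = 46q − TC): q=0: -52; q=1: -66; q=2: -59; q=3: -34; q=4: -1; q=5: 39; q=6: 72; q=7: 103; q=8: 114; q=9: 111.
Profit is maximized at q = 8. AVC there is 202/8 = €25.25 ≤ P, so producing beats shutting down (which would give -€52).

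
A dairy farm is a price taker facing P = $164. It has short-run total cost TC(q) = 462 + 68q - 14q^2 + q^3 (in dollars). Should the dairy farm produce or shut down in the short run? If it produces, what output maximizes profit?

Produce at q = 12

Strip out fixed cost: VC = 68q - 14q^2 + q^3. Then AVC = 68 - 14q + q^2 and MC = 68 - 28q + 3q^2.
The AVC parabola has its vertex at q = 14/2 = 7, where AVC = 68 - 14·7 + 7^2 = $19.
P = $164 exceeds min AVC = $19, so the firm stays open.
P = MC gives -96 - 28q + 3q^2 = 0, with roots -8/3 and 12. Take the larger (rising MC): q* = 12.
Check: AVC at q = 12 is $44 ≤ P, so revenue covers variable cost.
Profit = P·q − TC = 164·12 − 990 = $978.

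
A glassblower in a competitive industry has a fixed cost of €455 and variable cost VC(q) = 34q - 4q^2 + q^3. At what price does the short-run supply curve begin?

€30 per unit

The firm shuts down when price falls below the minimum of average variable cost. AVC = VC/q = 34 - 4q + q^2.
At the minimum of AVC, MC = AVC. MC = 34 - 8q + 3q^2; setting MC = AVC gives 2q^2 - 4q = 0, so q = 2. min AVC = 30.
For P < €30 the firm produces nothing.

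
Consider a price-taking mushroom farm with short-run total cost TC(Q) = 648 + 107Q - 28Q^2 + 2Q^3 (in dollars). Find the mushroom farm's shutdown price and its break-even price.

AVC = 107 - 28Q + 2Q^2; minimized at Q = 7, giving min AVC = $9. That is the shutdown price.
ATC = 648/Q + 107 - 28Q + 2Q^2. Setting dATC/dQ = −648/Q^2 − 28 + 4Q = 0 gives Q = 9 (since 4·9^3 − 28·9^2 = 648).
min ATC = 648/9 + 107 − 28·9 + 2·9^2 = $89. That is the break-even price.
For $9 ≤ P < $89 the firm produces at a loss; below $9 it shuts down.

Shutdown price = $9; break-even price = $89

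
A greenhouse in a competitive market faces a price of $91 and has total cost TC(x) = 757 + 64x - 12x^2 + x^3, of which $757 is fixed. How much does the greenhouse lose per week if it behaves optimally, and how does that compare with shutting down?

AVC = 64 - 12x + x^2 has its minimum $28 at x = 6; price $91 clears that bar, so the firm operates.
With MC = 64 - 24x + 3x^2, P = MC on the upward-sloping part at x* = 9.
TR = 91·9 = 819. TC = 757 + 333 = 1090. Profit = 819 − 1090 = -$271.
Shutting down would mean losing the fixed cost of $757, so operating at a loss of $271 is better by $486.

Profit = -$271 at x = 9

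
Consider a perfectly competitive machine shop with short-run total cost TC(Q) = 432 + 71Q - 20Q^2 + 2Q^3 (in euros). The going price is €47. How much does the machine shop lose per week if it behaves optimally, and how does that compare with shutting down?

Profit = -€288 at Q = 6

AVC = 71 - 20Q + 2Q^2; min AVC = €21 at Q = 5. Since P = €47 ≥ min AVC, the firm produces.
With MC = 71 - 40Q + 6Q^2, P = MC on the upward-sloping part at Q* = 6.
TR = 47·6 = 282. TC = 432 + 138 = 570. Profit = 282 − 570 = -€288.
That loss of €288 beats the €432 the firm would lose by shutting down; producing recovers €144 of fixed cost.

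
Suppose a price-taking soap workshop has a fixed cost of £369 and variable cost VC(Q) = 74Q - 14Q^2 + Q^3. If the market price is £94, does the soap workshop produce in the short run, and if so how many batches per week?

Produce at Q = 10

Variable cost is VC = 74Q - 14Q^2 + Q^3, so AVC = VC/Q = 74 - 14Q + Q^2 and MC = dTC/dQ = 74 - 28Q + 3Q^2.
AVC hits its minimum where MC = AVC, at Q = 7, giving min AVC = 74 - 14·7 + 7^2 = £25.
P = £94 exceeds min AVC = £25, so the firm stays open.
P = MC gives -20 - 28Q + 3Q^2 = 0, with roots -2/3 and 10. Take the larger (rising MC): Q* = 10.
Check: AVC at Q = 10 is £34 ≤ P, so revenue covers variable cost.
Profit = P·Q − TC = 94·10 − 709 = £231.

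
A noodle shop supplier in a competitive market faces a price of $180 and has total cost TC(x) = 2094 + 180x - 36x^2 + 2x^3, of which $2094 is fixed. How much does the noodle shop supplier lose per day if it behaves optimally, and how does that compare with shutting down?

AVC = 180 - 36x + 2x^2 has its minimum $18 at x = 9; price $180 clears that bar, so the firm operates.
With MC = 180 - 72x + 6x^2, P = MC on the upward-sloping part at x* = 12.
TR = 180·12 = 2160. TC = 2094 + 432 = 2526. Profit = 2160 − 2526 = -$366.
That loss of $366 beats the $2094 the firm would lose by shutting down; producing recovers $1728 of fixed cost.

Profit = -$366 at x = 12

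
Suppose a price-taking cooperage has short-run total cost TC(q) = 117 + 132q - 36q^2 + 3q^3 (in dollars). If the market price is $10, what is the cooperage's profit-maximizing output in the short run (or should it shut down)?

Shut down

From TC, MC = TC'(q) = 132 - 72q + 9q^2 and AVC = VC/q = 132 - 36q + 3q^2.
The AVC parabola has its vertex at q = 36/6 = 6, where AVC = 132 - 36·6 + 3·6^2 = $24.
Since P = $10 < min AVC = $24, price fails to cover variable cost at any output.
The firm minimizes its loss by shutting down and losing only its fixed cost of $117.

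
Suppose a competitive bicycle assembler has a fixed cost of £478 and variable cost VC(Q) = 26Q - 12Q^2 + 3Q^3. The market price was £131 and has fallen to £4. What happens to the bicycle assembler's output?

Output falls from 5 to 0 (the firm shuts down)

AVC = 26 - 12Q + 3Q^2, minimized at Q = 2 where min AVC = £14. MC = 26 - 24Q + 9Q^2.
With P = £131 above the shutdown price, P = MC gives Q = 5.
At P = £4 < min AVC = £14, price no longer covers variable cost at any output, so the firm shuts down: Q = 0.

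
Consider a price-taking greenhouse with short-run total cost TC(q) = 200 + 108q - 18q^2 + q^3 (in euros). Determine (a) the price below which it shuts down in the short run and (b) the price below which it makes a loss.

AVC = 108 - 18q + q^2; minimized at q = 9, giving min AVC = €27. That is the shutdown price.
ATC = 200/q + 108 - 18q + q^2. Setting dATC/dq = −200/q^2 − 18 + 2q = 0 gives q = 10 (since 2·10^3 − 18·10^2 = 200).
min ATC = 200/10 + 108 − 18·10 + 10^2 = €48. That is the break-even price.
Between these two prices the firm operates at a loss; above €48 it earns a profit.

Shutdown price = €27; break-even price = €48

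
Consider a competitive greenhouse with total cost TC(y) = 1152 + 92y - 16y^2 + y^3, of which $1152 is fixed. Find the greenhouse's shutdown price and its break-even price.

Shutdown price = $28; break-even price = $140

Shutdown price = min AVC. AVC = 92 - 16y + y^2, with vertex at y = 8 and minimum $28.
ATC = 1152/y + 92 - 16y + y^2. Setting dATC/dy = −1152/y^2 − 16 + 2y = 0 gives y = 12 (since 2·12^3 − 16·12^2 = 1152).
min ATC = 1152/12 + 92 − 16·12 + 12^2 = $140. That is the break-even price.
Between these two prices the firm operates at a loss; above $140 it earns a profit.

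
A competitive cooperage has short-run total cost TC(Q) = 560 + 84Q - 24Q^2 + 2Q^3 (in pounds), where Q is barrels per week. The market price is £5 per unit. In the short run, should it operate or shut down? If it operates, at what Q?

From TC, MC = TC'(Q) = 84 - 48Q + 6Q^2 and AVC = VC/Q = 84 - 24Q + 2Q^2.
AVC hits its minimum where MC = AVC, at Q = 6, giving min AVC = 84 - 24·6 + 2·6^2 = £12.
With P < min AVC (£5 < £12), every unit sold adds to the loss.
The firm minimizes its loss by shutting down and losing only its fixed cost of £560.

Shut down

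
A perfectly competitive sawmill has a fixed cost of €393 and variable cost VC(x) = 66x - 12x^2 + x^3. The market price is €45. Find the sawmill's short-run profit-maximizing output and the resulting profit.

AVC = 66 - 12x + x^2 has its minimum €30 at x = 6; price €45 clears that bar, so the firm operates.
MC = 66 - 24x + 3x^2. Setting P = MC and taking the root on the rising branch gives x* = 7.
TR = 45·7 = 315. TC = 393 + 217 = 610. Profit = 315 − 610 = -€295.
By producing, the firm covers all variable cost plus €98 of fixed cost; shutting down would lose the full €393.

Profit = -€295 at x = 7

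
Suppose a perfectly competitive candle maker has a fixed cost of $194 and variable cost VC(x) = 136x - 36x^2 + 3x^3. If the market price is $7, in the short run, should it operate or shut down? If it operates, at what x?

Shut down

Variable cost is VC = 136x - 36x^2 + 3x^3, so AVC = VC/x = 136 - 36x + 3x^2 and MC = dTC/dx = 136 - 72x + 9x^2.
The AVC parabola has its vertex at x = 36/6 = 6, where AVC = 136 - 36·6 + 3·6^2 = $28.
P = $7 lies below min AVC = $28; no output level covers variable cost.
The firm minimizes its loss by shutting down and losing only its fixed cost of $194.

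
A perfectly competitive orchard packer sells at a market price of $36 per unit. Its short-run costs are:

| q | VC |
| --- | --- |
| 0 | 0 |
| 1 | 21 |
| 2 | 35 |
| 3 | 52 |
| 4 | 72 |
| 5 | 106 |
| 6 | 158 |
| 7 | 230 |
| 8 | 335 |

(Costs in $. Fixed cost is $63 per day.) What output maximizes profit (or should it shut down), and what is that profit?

Tabulate TR − TC: q=0: -63; q=1: -48; q=2: -26; q=3: -7; q=4: 9; q=5: 11; q=6: -5; q=7: -41; q=8: -110.
Profit is maximized at q = 5. AVC there is 106/5 = $21.20 ≤ P, so producing beats shutting down (which would give -$63).

q = 5; profit = $11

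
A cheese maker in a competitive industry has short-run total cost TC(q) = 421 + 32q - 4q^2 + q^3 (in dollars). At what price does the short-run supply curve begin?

$28 per unit

Short-run supply begins at min AVC. From VC = 32q - 4q^2 + q^3, AVC = 32 - 4q + q^2.
dAVC/dq = -4 + 2q = 0 gives q = 2. min AVC = 32 - 4·2 + 2^2 = 28.
The firm shuts down for any P below $28.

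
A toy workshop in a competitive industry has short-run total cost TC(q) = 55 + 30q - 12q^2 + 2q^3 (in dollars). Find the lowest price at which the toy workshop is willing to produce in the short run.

$12 per unit

The firm shuts down when price falls below the minimum of average variable cost. AVC = VC/q = 30 - 12q + 2q^2.
At the minimum of AVC, MC = AVC. MC = 30 - 24q + 6q^2; setting MC = AVC gives 4q^2 - 12q = 0, so q = 3. min AVC = 12.
So the shutdown price is $12.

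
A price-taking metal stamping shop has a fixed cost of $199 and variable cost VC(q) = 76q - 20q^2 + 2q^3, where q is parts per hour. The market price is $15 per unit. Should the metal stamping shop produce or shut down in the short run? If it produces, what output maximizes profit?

From TC, MC = TC'(q) = 76 - 40q + 6q^2 and AVC = VC/q = 76 - 20q + 2q^2.
AVC hits its minimum where MC = AVC, at q = 5, giving min AVC = 76 - 20·5 + 2·5^2 = $26.
Since P = $15 < min AVC = $26, price fails to cover variable cost at any output.
Best response: produce nothing and absorb the $199 fixed cost.

Shut down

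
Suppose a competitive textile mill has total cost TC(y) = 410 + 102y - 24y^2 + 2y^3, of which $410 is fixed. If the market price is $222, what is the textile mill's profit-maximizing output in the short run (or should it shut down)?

Produce at y = 10

Variable cost is VC = 102y - 24y^2 + 2y^3, so AVC = VC/y = 102 - 24y + 2y^2 and MC = dTC/dy = 102 - 48y + 6y^2.
AVC is minimized where dAVC/dy = -24 + 4y = 0, at y = 6; min AVC = 102 - 24·6 + 2·6^2 = $30.
Because $222 ≥ $30, revenue can cover variable cost; the firm operates.
Solving P = MC: -120 - 48y + 6y^2 = 0 ⇒ y = -2 or 10. On the upward-sloping branch, y* = 10.
Check: AVC at y = 10 is $62 ≤ P, so revenue covers variable cost.
Profit = P·y − TC = 222·10 − 1030 = $1190.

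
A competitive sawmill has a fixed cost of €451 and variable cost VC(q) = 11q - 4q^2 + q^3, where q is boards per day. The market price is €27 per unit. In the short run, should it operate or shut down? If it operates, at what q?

Strip out fixed cost: VC = 11q - 4q^2 + q^3. Then AVC = 11 - 4q + q^2 and MC = 11 - 8q + 3q^2.
The AVC parabola has its vertex at q = 4/2 = 2, where AVC = 11 - 4·2 + 2^2 = €7.
Since P = €27 ≥ min AVC = €7, price covers variable cost and the firm should produce.
P = MC gives -16 - 8q + 3q^2 = 0, with roots -4/3 and 4. Take the larger (rising MC): q* = 4.
Check: AVC at q = 4 is €11 ≤ P, so revenue covers variable cost.
Profit = P·q − TC = 27·4 − 495 = -€387, a loss, but smaller than the €451 fixed cost the firm would lose by shutting down.

Produce at q = 4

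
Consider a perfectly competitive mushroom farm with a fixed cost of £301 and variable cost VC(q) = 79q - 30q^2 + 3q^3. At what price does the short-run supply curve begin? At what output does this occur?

£4 per unit, at q = 5

Short-run supply begins at min AVC. From VC = 79q - 30q^2 + 3q^3, AVC = 79 - 30q + 3q^2.
dAVC/dq = -30 + 6q = 0 gives q = 5. min AVC = 79 - 30·5 + 3·5^2 = 4.
For P < £4 the firm produces nothing.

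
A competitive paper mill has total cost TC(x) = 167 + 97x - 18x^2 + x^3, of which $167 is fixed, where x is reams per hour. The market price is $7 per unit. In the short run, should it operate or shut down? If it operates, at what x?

Variable cost is VC = 97x - 18x^2 + x^3, so AVC = VC/x = 97 - 18x + x^2 and MC = dTC/dx = 97 - 36x + 3x^2.
The AVC parabola has its vertex at x = 18/2 = 9, where AVC = 97 - 18·9 + 9^2 = $16.
Since P = $7 < min AVC = $16, price fails to cover variable cost at any output.
Shutting down limits the loss to fixed cost, $167.

Shut down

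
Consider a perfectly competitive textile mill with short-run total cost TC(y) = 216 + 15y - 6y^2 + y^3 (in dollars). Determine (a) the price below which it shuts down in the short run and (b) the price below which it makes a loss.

AVC = 15 - 6y + y^2; minimized at y = 3, giving min AVC = $6. That is the shutdown price.
ATC = 216/y + 15 - 6y + y^2. Setting dATC/dy = −216/y^2 − 6 + 2y = 0 gives y = 6 (since 2·6^3 − 6·6^2 = 216).
min ATC = 216/6 + 15 − 6·6 + 6^2 = $51. That is the break-even price.
For $6 ≤ P < $51 the firm produces at a loss; below $6 it shuts down.

Shutdown price = $6; break-even price = $51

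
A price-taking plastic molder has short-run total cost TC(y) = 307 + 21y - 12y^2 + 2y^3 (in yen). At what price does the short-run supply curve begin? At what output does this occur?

The firm shuts down when price falls below the minimum of average variable cost. AVC = VC/y = 21 - 12y + 2y^2.
dAVC/dy = -12 + 4y = 0 gives y = 3. min AVC = 21 - 12·3 + 2·3^2 = 3.
For P < ¥3 the firm produces nothing.

¥3 per unit, at y = 3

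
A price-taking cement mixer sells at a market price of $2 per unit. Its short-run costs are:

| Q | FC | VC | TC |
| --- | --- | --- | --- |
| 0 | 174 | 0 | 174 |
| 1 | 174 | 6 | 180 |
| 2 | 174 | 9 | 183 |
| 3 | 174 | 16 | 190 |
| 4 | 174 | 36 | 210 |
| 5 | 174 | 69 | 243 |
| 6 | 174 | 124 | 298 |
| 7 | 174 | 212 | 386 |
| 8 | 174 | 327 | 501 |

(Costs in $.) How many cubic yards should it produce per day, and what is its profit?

Q = 0 (shut down); profit = -$174

Profit at each row (π = 2Q − TC): Q=0: -174; Q=1: -178; Q=2: -179; Q=3: -184; Q=4: -202; Q=5: -233; Q=6: -286; Q=7: -372; Q=8: -485.
Profit is highest at Q = 0. Equivalently, the lowest AVC in the table is 9/2 ≈ $4.50 at Q = 2, and P = $2 falls below it — price never covers variable cost, so the firm shuts down and loses only its fixed cost.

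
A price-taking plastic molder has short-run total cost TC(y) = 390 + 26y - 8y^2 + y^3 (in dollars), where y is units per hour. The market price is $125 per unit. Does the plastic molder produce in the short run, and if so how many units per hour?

Produce at y = 9

Variable cost is VC = 26y - 8y^2 + y^3, so AVC = VC/y = 26 - 8y + y^2 and MC = dTC/dy = 26 - 16y + 3y^2.
The AVC parabola has its vertex at y = 8/2 = 4, where AVC = 26 - 8·4 + 4^2 = $10.
Because $125 ≥ $10, revenue can cover variable cost; the firm operates.
P = MC gives -99 - 16y + 3y^2 = 0, with roots -11/3 and 9. Take the larger (rising MC): y* = 9.
Check: AVC at y = 9 is $35 ≤ P, so revenue covers variable cost.
Profit = P·y − TC = 125·9 − 705 = $420.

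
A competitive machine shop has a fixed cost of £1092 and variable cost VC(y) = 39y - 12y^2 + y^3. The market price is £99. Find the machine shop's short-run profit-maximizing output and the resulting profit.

AVC = 39 - 12y + y^2 has its minimum £3 at y = 6; price £99 clears that bar, so the firm operates.
With MC = 39 - 24y + 3y^2, P = MC on the upward-sloping part at y* = 10.
TR = 99·10 = 990. TC = 1092 + 190 = 1282. Profit = 990 − 1282 = -£292.
That loss of £292 beats the £1092 the firm would lose by shutting down; producing recovers £800 of fixed cost.

Profit = -£292 at y = 10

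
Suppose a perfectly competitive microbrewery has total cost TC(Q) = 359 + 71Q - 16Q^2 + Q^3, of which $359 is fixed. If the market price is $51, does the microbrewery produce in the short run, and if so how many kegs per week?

Strip out fixed cost: VC = 71Q - 16Q^2 + Q^3. Then AVC = 71 - 16Q + Q^2 and MC = 71 - 32Q + 3Q^2.
AVC is minimized where dAVC/dQ = -16 + 2Q = 0, at Q = 8; min AVC = 71 - 16·8 + 8^2 = $7.
Since P = $51 ≥ min AVC = $7, price covers variable cost and the firm should produce.
Set P = MC: 51 = 71 - 32Q + 3Q^2 → 20 - 32Q + 3Q^2 = 0. The roots are Q = 2/3 and Q = 10; the profit-maximizing output is on the rising part of MC, so Q* = 10.
Check: AVC at Q = 10 is $11 ≤ P, so revenue covers variable cost.
Profit = P·Q − TC = 51·10 − 469 = $41.

Produce at Q = 10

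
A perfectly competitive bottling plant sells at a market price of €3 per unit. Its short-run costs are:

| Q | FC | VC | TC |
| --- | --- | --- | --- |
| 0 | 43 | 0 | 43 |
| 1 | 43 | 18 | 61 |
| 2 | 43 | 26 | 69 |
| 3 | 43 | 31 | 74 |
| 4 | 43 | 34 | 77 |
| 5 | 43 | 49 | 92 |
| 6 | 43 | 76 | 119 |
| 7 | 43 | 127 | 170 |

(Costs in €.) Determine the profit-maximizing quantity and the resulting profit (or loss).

Profit at each row (π = 3Q − TC): Q=0: -43; Q=1: -58; Q=2: -63; Q=3: -65; Q=4: -65; Q=5: -77; Q=6: -101; Q=7: -149.
Profit is highest at Q = 0. Equivalently, the lowest AVC in the table is 34/4 ≈ €8.50 at Q = 4, and P = €3 falls below it — price never covers variable cost, so the firm shuts down and loses only its fixed cost.

Q = 0 (shut down); profit = -€43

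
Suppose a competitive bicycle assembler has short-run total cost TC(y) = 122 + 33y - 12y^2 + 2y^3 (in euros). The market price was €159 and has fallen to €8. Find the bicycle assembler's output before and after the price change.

Output falls from 7 to 0 (the firm shuts down)

MC = 33 - 24y + 6y^2; the shutdown threshold is min AVC = €15 (at y = 3).
With P = €159 above the shutdown price, P = MC gives y = 7.
At P = €8 < min AVC = €15, price no longer covers variable cost at any output, so the firm shuts down: y = 0.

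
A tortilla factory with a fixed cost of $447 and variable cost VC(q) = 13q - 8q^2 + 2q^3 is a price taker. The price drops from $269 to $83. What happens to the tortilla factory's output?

AVC = 13 - 8q + 2q^2, minimized at q = 2 where min AVC = $5. MC = 13 - 16q + 6q^2.
With P = $269 above the shutdown price, P = MC gives q = 8.
At P = $83 ≥ min AVC, set P = MC: q = 5. The firm stays open but cuts output.

Output falls from 8 to 5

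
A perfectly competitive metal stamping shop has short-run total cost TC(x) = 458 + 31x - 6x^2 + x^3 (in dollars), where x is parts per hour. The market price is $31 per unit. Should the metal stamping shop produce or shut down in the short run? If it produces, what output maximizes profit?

Variable cost is VC = 31x - 6x^2 + x^3, so AVC = VC/x = 31 - 6x + x^2 and MC = dTC/dx = 31 - 12x + 3x^2.
AVC hits its minimum where MC = AVC, at x = 3, giving min AVC = 31 - 6·3 + 3^2 = $22.
Because $31 ≥ $22, revenue can cover variable cost; the firm operates.
Set P = MC: 31 = 31 - 12x + 3x^2 → -12x + 3x^2 = 0. The roots are x = 0 and x = 4; the profit-maximizing output is on the rising part of MC, so x* = 4.
Check: AVC at x = 4 is $23 ≤ P, so revenue covers variable cost.
Profit = P·x − TC = 31·4 − 550 = -$426, a loss, but smaller than the $458 fixed cost the firm would lose by shutting down.

Produce at x = 4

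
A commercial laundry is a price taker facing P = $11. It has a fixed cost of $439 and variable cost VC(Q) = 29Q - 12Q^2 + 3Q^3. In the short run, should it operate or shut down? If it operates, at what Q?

Variable cost is VC = 29Q - 12Q^2 + 3Q^3, so AVC = VC/Q = 29 - 12Q + 3Q^2 and MC = dTC/dQ = 29 - 24Q + 9Q^2.
The AVC parabola has its vertex at Q = 12/6 = 2, where AVC = 29 - 12·2 + 3·2^2 = $17.
Since P = $11 < min AVC = $17, price fails to cover variable cost at any output.
Best response: produce nothing and absorb the $439 fixed cost.

Shut down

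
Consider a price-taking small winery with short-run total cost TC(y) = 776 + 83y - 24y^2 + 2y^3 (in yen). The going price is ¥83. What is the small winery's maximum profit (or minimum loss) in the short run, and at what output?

Profit = -¥264 at y = 8

AVC = 83 - 24y + 2y^2 has its minimum ¥11 at y = 6; price ¥83 clears that bar, so the firm operates.
With MC = 83 - 48y + 6y^2, P = MC on the upward-sloping part at y* = 8.
TR = 83·8 = 664. TC = 776 + 152 = 928. Profit = 664 − 928 = -¥264.
By producing, the firm covers all variable cost plus ¥512 of fixed cost; shutting down would lose the full ¥776.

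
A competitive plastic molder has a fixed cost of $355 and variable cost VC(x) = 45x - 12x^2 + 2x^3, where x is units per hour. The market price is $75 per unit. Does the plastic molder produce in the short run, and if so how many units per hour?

Strip out fixed cost: VC = 45x - 12x^2 + 2x^3. Then AVC = 45 - 12x + 2x^2 and MC = 45 - 24x + 6x^2.
The AVC parabola has its vertex at x = 12/4 = 3, where AVC = 45 - 12·3 + 2·3^2 = $27.
P = $75 exceeds min AVC = $27, so the firm stays open.
P = MC gives -30 - 24x + 6x^2 = 0, with roots -1 and 5. Take the larger (rising MC): x* = 5.
Check: AVC at x = 5 is $35 ≤ P, so revenue covers variable cost.
Profit = P·x − TC = 75·5 − 530 = -$155, a loss, but smaller than the $355 fixed cost the firm would lose by shutting down.

Produce at x = 5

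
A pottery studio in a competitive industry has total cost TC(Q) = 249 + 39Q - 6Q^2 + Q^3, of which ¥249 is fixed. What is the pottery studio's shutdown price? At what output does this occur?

¥30 per unit, at Q = 3

The shutdown price is the minimum of AVC. VC = 39Q - 6Q^2 + Q^3, so AVC = 39 - 6Q + Q^2.
At the minimum of AVC, MC = AVC. MC = 39 - 12Q + 3Q^2; setting MC = AVC gives 2Q^2 - 6Q = 0, so Q = 3. min AVC = 30.
For P < ¥30 the firm produces nothing.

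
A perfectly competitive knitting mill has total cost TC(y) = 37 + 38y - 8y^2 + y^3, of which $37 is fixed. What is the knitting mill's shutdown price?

$22 per unit

The firm shuts down when price falls below the minimum of average variable cost. AVC = VC/y = 38 - 8y + y^2.
At the minimum of AVC, MC = AVC. MC = 38 - 16y + 3y^2; setting MC = AVC gives 2y^2 - 8y = 0, so y = 4. min AVC = 22.
For P < $22 the firm produces nothing.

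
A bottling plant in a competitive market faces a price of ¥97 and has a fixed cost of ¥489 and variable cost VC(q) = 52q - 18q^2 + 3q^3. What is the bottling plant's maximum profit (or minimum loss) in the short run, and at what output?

Profit = -¥189 at q = 5

AVC = 52 - 18q + 3q^2 has its minimum ¥25 at q = 3; price ¥97 clears that bar, so the firm operates.
MC = 52 - 36q + 9q^2. Setting P = MC and taking the root on the rising branch gives q* = 5.
TR = 97·5 = 485. TC = 489 + 185 = 674. Profit = 485 − 674 = -¥189.
Shutting down would mean losing the fixed cost of ¥489, so operating at a loss of ¥189 is better by ¥300.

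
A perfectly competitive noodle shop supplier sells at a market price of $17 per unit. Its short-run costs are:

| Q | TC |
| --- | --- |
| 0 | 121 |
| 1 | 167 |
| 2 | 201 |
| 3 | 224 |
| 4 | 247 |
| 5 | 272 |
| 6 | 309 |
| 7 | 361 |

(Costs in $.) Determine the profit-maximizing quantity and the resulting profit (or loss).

Tabulate TR − TC: Q=0: -121; Q=1: -150; Q=2: -167; Q=3: -173; Q=4: -179; Q=5: -187; Q=6: -207; Q=7: -242.
Profit is highest at Q = 0. Equivalently, the lowest AVC in the table is 151/5 ≈ $30.20 at Q = 5, and P = $17 falls below it — price never covers variable cost, so the firm shuts down and loses only its fixed cost.

Q = 0 (shut down); profit = -$121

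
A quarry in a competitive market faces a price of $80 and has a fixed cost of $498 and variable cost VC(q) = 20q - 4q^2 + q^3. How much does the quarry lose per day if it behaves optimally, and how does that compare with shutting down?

Profit = -$210 at q = 6

AVC = 20 - 4q + q^2 has its minimum $16 at q = 2; price $80 clears that bar, so the firm operates.
With MC = 20 - 8q + 3q^2, P = MC on the upward-sloping part at q* = 6.
TR = 80·6 = 480. TC = 498 + 192 = 690. Profit = 480 − 690 = -$210.
That loss of $210 beats the $498 the firm would lose by shutting down; producing recovers $288 of fixed cost.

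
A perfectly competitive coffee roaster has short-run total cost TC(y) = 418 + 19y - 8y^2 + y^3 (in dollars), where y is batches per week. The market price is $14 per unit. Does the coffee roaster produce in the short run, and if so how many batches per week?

From TC, MC = TC'(y) = 19 - 16y + 3y^2 and AVC = VC/y = 19 - 8y + y^2.
The AVC parabola has its vertex at y = 8/2 = 4, where AVC = 19 - 8·4 + 4^2 = $3.
P = $14 exceeds min AVC = $3, so the firm stays open.
Set P = MC: 14 = 19 - 16y + 3y^2 → 5 - 16y + 3y^2 = 0. The roots are y = 1/3 and y = 5; the profit-maximizing output is on the rising part of MC, so y* = 5.
Check: AVC at y = 5 is $4 ≤ P, so revenue covers variable cost.
Profit = P·y − TC = 14·5 − 438 = -$368, a loss, but smaller than the $418 fixed cost the firm would lose by shutting down.

Produce at y = 5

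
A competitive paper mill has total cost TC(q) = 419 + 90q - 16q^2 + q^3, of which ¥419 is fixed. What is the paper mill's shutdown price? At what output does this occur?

¥26 per unit, at q = 8

The firm shuts down when price falls below the minimum of average variable cost. AVC = VC/q = 90 - 16q + q^2.
dAVC/dq = -16 + 2q = 0 gives q = 8. min AVC = 90 - 16·8 + 8^2 = 26.
So the shutdown price is ¥26.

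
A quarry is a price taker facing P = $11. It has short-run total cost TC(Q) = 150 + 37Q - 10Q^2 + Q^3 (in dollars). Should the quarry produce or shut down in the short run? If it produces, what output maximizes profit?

Shut down

From TC, MC = TC'(Q) = 37 - 20Q + 3Q^2 and AVC = VC/Q = 37 - 10Q + Q^2.
The AVC parabola has its vertex at Q = 10/2 = 5, where AVC = 37 - 10·5 + 5^2 = $12.
Since P = $11 < min AVC = $12, price fails to cover variable cost at any output.
Best response: produce nothing and absorb the $150 fixed cost.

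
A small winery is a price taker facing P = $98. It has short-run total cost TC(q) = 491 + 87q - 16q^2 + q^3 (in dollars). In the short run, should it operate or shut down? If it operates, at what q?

Produce at q = 11

From TC, MC = TC'(q) = 87 - 32q + 3q^2 and AVC = VC/q = 87 - 16q + q^2.
AVC hits its minimum where MC = AVC, at q = 8, giving min AVC = 87 - 16·8 + 8^2 = $23.
P = $98 exceeds min AVC = $23, so the firm stays open.
Solving P = MC: -11 - 32q + 3q^2 = 0 ⇒ q = -1/3 or 11. On the upward-sloping branch, q* = 11.
Check: AVC at q = 11 is $32 ≤ P, so revenue covers variable cost.
Profit = P·q − TC = 98·11 − 843 = $235.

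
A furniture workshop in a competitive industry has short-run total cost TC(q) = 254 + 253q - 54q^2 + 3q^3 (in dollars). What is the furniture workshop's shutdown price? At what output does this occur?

The shutdown price is the minimum of AVC. VC = 253q - 54q^2 + 3q^3, so AVC = 253 - 54q + 3q^2.
dAVC/dq = -54 + 6q = 0 gives q = 9. min AVC = 253 - 54·9 + 3·9^2 = 10.
So the shutdown price is $10.

$10 per unit, at q = 9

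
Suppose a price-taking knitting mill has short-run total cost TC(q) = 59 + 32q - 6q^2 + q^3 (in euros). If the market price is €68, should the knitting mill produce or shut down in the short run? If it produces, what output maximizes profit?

Strip out fixed cost: VC = 32q - 6q^2 + q^3. Then AVC = 32 - 6q + q^2 and MC = 32 - 12q + 3q^2.
AVC hits its minimum where MC = AVC, at q = 3, giving min AVC = 32 - 6·3 + 3^2 = €23.
Since P = €68 ≥ min AVC = €23, price covers variable cost and the firm should produce.
Set P = MC: 68 = 32 - 12q + 3q^2 → -36 - 12q + 3q^2 = 0. The roots are q = -2 and q = 6; the profit-maximizing output is on the rising part of MC, so q* = 6.
Check: AVC at q = 6 is €32 ≤ P, so revenue covers variable cost.
Profit = P·q − TC = 68·6 − 251 = €157.

Produce at q = 6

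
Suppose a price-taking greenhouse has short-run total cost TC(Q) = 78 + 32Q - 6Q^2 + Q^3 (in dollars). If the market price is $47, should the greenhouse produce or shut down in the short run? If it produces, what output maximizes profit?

Produce at Q = 5

From TC, MC = TC'(Q) = 32 - 12Q + 3Q^2 and AVC = VC/Q = 32 - 6Q + Q^2.
AVC is minimized where dAVC/dQ = -6 + 2Q = 0, at Q = 3; min AVC = 32 - 6·3 + 3^2 = $23.
Because $47 ≥ $23, revenue can cover variable cost; the firm operates.
Set P = MC: 47 = 32 - 12Q + 3Q^2 → -15 - 12Q + 3Q^2 = 0. The roots are Q = -1 and Q = 5; the profit-maximizing output is on the rising part of MC, so Q* = 5.
Check: AVC at Q = 5 is $27 ≤ P, so revenue covers variable cost.
Profit = P·Q − TC = 47·5 − 213 = $22.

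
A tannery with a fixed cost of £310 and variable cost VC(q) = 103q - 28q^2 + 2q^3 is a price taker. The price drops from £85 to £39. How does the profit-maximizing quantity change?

MC = 103 - 56q + 6q^2; the shutdown threshold is min AVC = £5 (at q = 7).
With P = £85 above the shutdown price, P = MC gives q = 9.
At P = £39 ≥ min AVC, set P = MC: q = 8. The firm stays open but cuts output.

Output falls from 9 to 8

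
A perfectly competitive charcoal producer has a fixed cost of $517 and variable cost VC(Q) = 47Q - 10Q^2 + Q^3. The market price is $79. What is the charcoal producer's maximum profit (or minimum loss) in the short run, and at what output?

Profit = -$133 at Q = 8

AVC = 47 - 10Q + Q^2 has its minimum $22 at Q = 5; price $79 clears that bar, so the firm operates.
MC = 47 - 20Q + 3Q^2. Setting P = MC and taking the root on the rising branch gives Q* = 8.
TR = 79·8 = 632. TC = 517 + 248 = 765. Profit = 632 − 765 = -$133.
That loss of $133 beats the $517 the firm would lose by shutting down; producing recovers $384 of fixed cost.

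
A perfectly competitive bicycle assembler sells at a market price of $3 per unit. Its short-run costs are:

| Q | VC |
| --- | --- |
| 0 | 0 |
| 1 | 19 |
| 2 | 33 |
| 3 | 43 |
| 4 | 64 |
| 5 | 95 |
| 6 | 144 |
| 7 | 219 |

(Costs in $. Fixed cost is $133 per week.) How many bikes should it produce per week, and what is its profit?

Q = 0 (shut down); profit = -$133

Compute π = P·Q − TC at each output: Q=0: -133; Q=1: -149; Q=2: -160; Q=3: -167; Q=4: -185; Q=5: -213; Q=6: -259; Q=7: -331.
Profit is highest at Q = 0. Equivalently, the lowest AVC in the table is 43/3 ≈ $14.33 at Q = 3, and P = $3 falls below it — price never covers variable cost, so the firm shuts down and loses only its fixed cost.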